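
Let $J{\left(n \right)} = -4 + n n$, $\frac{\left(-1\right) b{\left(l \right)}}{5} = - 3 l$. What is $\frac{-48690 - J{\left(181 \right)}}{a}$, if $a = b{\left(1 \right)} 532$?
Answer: $- \frac{27149}{2660} \approx -10.206$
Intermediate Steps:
$b{\left(l \right)} = 15 l$ ($b{\left(l \right)} = - 5 \left(- 3 l\right) = 15 l$)
$J{\left(n \right)} = -4 + n^{2}$
$a = 7980$ ($a = 15 \cdot 1 \cdot 532 = 15 \cdot 532 = 7980$)
$\frac{-48690 - J{\left(181 \right)}}{a} = \frac{-48690 - \left(-4 + 181^{2}\right)}{7980} = \left(-48690 - \left(-4 + 32761\right)\right) \frac{1}{7980} = \left(-48690 - 32757\right) \frac{1}{7980} = \left(-81447\right) \frac{1}{7980} = - \frac{27149}{2660}$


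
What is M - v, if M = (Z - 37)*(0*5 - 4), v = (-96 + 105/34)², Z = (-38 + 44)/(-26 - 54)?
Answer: -49039231/5780 ≈ -8484.3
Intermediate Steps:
Z = -3/40 (Z = 6/(-80) = 6*(-1/80) = -3/40 ≈ -0.075000)
v = 9979281/1156 (v = (-96 + 105*(1/34))² = (-96 + 105/34)² = (-3159/34)² = 9979281/1156 ≈ 8632.6)
M = 1483/10 (M = (-3/40 - 37)*(0*5 - 4) = -1483*(0 - 4)/40 = -1483/40*(-4) = 1483/10 ≈ 148.30)
M - v = 1483/10 - 1*9979281/1156 = 1483/10 - 9979281/1156 = -49039231/5780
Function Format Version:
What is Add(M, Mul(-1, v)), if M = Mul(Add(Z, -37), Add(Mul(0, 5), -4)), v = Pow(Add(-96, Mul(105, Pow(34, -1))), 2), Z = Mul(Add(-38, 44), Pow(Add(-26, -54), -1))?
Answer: Rational(-49039231, 5780) ≈ -8484.3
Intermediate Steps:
Z = Rational(-3, 40) (Z = Mul(6, Pow(-80, -1)) = Mul(6, Rational(-1, 80)) = Rational(-3, 40) ≈ -0.075000)
v = Rational(9979281, 1156) (v = Pow(Add(-96, Mul(105, Rational(1, 34))), 2) = Pow(Add(-96, Rational(105, 34)), 2) = Pow(Rational(-3159, 34), 2) = Rational(9979281, 1156) ≈ 8632.6)
M = Rational(1483, 10) (M = Mul(Add(Rational(-3, 40), -37), Add(Mul(0, 5), -4)) = Mul(Rational(-1483, 40), Add(0, -4)) = Mul(Rational(-1483, 40), -4) = Rational(1483, 10) ≈ 148.30)
Add(M, Mul(-1, v)) = Add(Rational(1483, 10), Mul(-1, Rational(9979281, 1156))) = Add(Rational(1483, 10), Rational(-9979281, 1156)) = Rational(-49039231, 5780)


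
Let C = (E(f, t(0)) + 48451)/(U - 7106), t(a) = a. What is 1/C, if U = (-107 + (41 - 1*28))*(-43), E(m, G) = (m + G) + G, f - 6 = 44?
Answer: -3064/48501 ≈ -0.063174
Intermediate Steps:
f = 50 (f = 6 + 44 = 50)
E(m, G) = m + 2*G (E(m, G) = (G + m) + G = m + 2*G)
U = 4042 (U = (-107 + (41 - 28))*(-43) = (-107 + 13)*(-43) = -94*(-43) = 4042)
C = -48501/3064 (C = ((50 + 2*0) + 48451)/(4042 - 7106) = ((50 + 0) + 48451)/(-3064) = (50 + 48451)*(-1/3064) = 48501*(-1/3064) = -48501/3064 ≈ -15.829)
1/C = 1/(-48501/3064) = -3064/48501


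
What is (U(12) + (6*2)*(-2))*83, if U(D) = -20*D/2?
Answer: -11952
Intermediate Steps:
U(D) = -10*D
(U(12) + (6*2)*(-2))*83 = (-10*12 + (6*2)*(-2))*83 = (-120 + 12*(-2))*83 = (-120 - 24)*83 = -144*83 = -11952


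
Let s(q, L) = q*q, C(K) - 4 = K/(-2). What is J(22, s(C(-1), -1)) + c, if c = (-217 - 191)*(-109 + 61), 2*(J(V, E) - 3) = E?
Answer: 156777/8 ≈ 19597.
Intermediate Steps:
C(K) = 4 - K/2 (C(K) = 4 + K/(-2) = 4 + K*(-½) = 4 - K/2)
s(q, L) = q²
J(V, E) = 3 + E/2
c = 19584 (c = -408*(-48) = 19584)
J(22, s(C(-1), -1)) + c = (3 + (4 - ½*(-1))²/2) + 19584 = (3 + (4 + ½)²/2) + 19584 = (3 + (9/2)²/2) + 19584 = (3 + (½)*(81/4)) + 19584 = (3 + 81/8) + 19584 = 105/8 + 19584 = 156777/8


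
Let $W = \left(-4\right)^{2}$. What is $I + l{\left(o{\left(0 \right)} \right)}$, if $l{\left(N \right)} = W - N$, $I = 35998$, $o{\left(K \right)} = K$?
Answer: $36014$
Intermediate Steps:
$W = 16$
$l{\left(N \right)} = 16 - N$
$I + l{\left(o{\left(0 \right)} \right)} = 35998 + \left(16 - 0\right) = 35998 + \left(16 + 0\right) = 35998 + 16 = 36014$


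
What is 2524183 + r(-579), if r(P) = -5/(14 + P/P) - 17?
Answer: 7572497/3 ≈ 2.5242e+6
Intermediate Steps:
r(P) = -52/3 (r(P) = -5/(14 + 1) - 17 = -5/15 - 17 = (1/15)*(-5) - 17 = -⅓ - 17 = -52/3)
2524183 + r(-579) = 2524183 - 52/3 = 7572497/3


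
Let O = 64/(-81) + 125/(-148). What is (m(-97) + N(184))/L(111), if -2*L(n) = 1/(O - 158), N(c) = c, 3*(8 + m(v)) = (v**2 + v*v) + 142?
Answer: 6215700848/2997 ≈ 2.0740e+6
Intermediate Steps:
m(v) = 118/3 + 2*v**2/3 (m(v) = -8 + ((v**2 + v*v) + 142)/3 = -8 + ((v**2 + v**2) + 142)/3 = -8 + (2*v**2 + 142)/3 = -8 + (142 + 2*v**2)/3 = -8 + (142/3 + 2*v**2/3) = 118/3 + 2*v**2/3)
O = -19597/11988 (O = 64*(-1/81) + 125*(-1/148) = -64/81 - 125/148 = -19597/11988 ≈ -1.6347)
L(n) = 5994/1913701 (L(n) = -1/(2*(-19597/11988 - 158)) = -1/(2*(-1913701/11988)) = -1/2*(-11988/1913701) = 5994/1913701)
(m(-97) + N(184))/L(111) = ((118/3 + (2/3)*(-97)**2) + 184)/(5994/1913701) = ((118/3 + (2/3)*9409) + 184)*(1913701/5994) = ((118/3 + 18818/3) + 184)*(1913701/5994) = (6312 + 184)*(1913701/5994) = 6496*(1913701/5994) = 6215700848/2997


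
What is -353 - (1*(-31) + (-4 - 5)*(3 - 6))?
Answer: -349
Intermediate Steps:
-353 - (1*(-31) + (-4 - 5)*(3 - 6)) = -353 - (-31 - 9*(-3)) = -353 - (-31 + 27) = -353 - 1*(-4) = -353 + 4 = -349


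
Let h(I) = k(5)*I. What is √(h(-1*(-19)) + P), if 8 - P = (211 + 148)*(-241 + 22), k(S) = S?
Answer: 2*√19681 ≈ 280.58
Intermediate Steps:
h(I) = 5*I
P = 78629 (P = 8 - (211 + 148)*(-241 + 22) = 8 - 359*(-219) = 8 - 1*(-78621) = 8 + 78621 = 78629)
√(h(-1*(-19)) + P) = √(5*(-1*(-19)) + 78629) = √(5*19 + 78629) = √(95 + 78629) = √78724 = 2*√19681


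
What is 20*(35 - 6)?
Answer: 580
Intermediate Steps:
20*(35 - 6) = 20*29 = 580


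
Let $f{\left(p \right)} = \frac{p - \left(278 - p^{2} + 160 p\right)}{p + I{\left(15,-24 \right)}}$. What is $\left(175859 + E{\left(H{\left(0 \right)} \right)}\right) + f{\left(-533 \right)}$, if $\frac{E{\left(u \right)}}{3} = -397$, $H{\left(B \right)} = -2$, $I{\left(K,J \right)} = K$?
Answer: $\frac{45054733}{259} \approx 1.7396 \cdot 10^{5}$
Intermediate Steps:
$f{\left(p \right)} = \frac{-278 + p^{2} - 159 p}{15 + p}$ ($f{\left(p \right)} = \frac{p - \left(278 - p^{2} + 160 p\right)}{p + 15} = \frac{p - \left(278 - p^{2} + 160 p\right)}{15 + p} = \frac{-278 + p^{2} - 159 p}{15 + p}$)
$E{\left(u \right)} = -1191$ ($E{\left(u \right)} = 3 \left(-397\right) = -1191$)
$\left(175859 + E{\left(H{\left(0 \right)} \right)}\right) + f{\left(-533 \right)} = \left(175859 - 1191\right) + \frac{-278 + \left(-533\right)^{2} - -84747}{15 - 533} = 174668 + \frac{-278 + 284089 + 84747}{-518} = 174668 - \frac{184279}{259} = \frac{45054733}{259}$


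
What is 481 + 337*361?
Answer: 122138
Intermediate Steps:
481 + 337*361 = 481 + 121657 = 122138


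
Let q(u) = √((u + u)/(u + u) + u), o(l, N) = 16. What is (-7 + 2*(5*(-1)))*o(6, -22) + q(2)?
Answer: -272 + √3 ≈ -270.27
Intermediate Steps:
q(u) = √(1 + u) (q(u) = √((2*u)/((2*u)) + u) = √((2*u)*(1/(2*u)) + u) = √(1 + u))
(-7 + 2*(5*(-1)))*o(6, -22) + q(2) = (-7 + 2*(5*(-1)))*16 + √(1 + 2) = (-7 + 2*(-5))*16 + √3 = (-7 - 10)*16 + √3 = -17*16 + √3 = -272 + √3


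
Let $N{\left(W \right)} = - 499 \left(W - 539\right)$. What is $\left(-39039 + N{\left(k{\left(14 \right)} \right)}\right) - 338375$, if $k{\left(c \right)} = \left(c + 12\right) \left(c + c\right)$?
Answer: $-471725$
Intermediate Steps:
$k{\left(c \right)} = 2 c \left(12 + c\right)$ ($k{\left(c \right)} = \left(12 + c\right) 2 c = 2 c \left(12 + c\right)$)
$N{\left(W \right)} = 268961 - 499 W$ ($N{\left(W \right)} = - 499 \left(-539 + W\right) = 268961 - 499 W$)
$\left(-39039 + N{\left(k{\left(14 \right)} \right)}\right) - 338375 = \left(-39039 + \left(268961 - 499 \cdot 2 \cdot 14 \left(12 + 14\right)\right)\right) - 338375 = \left(-39039 + \left(268961 - 499 \cdot 2 \cdot 14 \cdot 26\right)\right) - 338375 = \left(-39039 + \left(268961 - 363272\right)\right) - 338375 = \left(-39039 - 94311\right) - 338375 = -133350 - 338375 = -471725$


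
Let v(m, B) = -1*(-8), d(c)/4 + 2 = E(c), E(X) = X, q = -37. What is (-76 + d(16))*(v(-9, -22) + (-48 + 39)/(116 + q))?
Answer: -12460/79 ≈ -157.72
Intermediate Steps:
d(c) = -8 + 4*c
v(m, B) = 8
(-76 + d(16))*(v(-9, -22) + (-48 + 39)/(116 + q)) = (-76 + (-8 + 4*16))*(8 + (-48 + 39)/(116 - 37)) = (-76 + (-8 + 64))*(8 - 9/79) = (-76 + 56)*(8 - 9*1/79) = -20*(8 - 9/79) = -20*623/79 = -12460/79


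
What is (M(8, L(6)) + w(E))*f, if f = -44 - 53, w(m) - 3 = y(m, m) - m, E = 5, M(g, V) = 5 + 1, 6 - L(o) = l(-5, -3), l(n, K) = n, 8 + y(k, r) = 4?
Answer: 0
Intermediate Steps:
y(k, r) = -4 (y(k, r) = -8 + 4 = -4)
L(o) = 11 (L(o) = 6 - 1*(-5) = 6 + 5 = 11)
M(g, V) = 6
w(m) = -1 - m (w(m) = 3 + (-4 - m) = -1 - m)
f = -97
(M(8, L(6)) + w(E))*f = (6 + (-1 - 1*5))*(-97) = (6 + (-1 - 5))*(-97) = (6 - 6)*(-97) = 0*(-97) = 0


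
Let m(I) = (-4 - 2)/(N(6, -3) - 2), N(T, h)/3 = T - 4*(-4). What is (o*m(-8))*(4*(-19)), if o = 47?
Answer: 2679/8 ≈ 334.88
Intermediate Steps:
N(T, h) = 48 + 3*T (N(T, h) = 3*(T - 4*(-4)) = 3*(T + 16) = 3*(16 + T) = 48 + 3*T)
m(I) = -3/32 (m(I) = (-4 - 2)/((48 + 3*6) - 2) = -6/((48 + 18) - 2) = -6/(66 - 2) = -6/64 = -6*1/64 = -3/32)
(o*m(-8))*(4*(-19)) = (47*(-3/32))*(4*(-19)) = -141/32*(-76) = 2679/8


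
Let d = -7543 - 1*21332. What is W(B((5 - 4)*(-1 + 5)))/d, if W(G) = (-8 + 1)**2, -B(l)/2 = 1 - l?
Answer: -7/4125 ≈ -0.0016970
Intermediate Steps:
B(l) = -2 + 2*l (B(l) = -2*(1 - l) = -2 + 2*l)
W(G) = 49 (W(G) = (-7)**2 = 49)
d = -28875 (d = -7543 - 21332 = -28875)
W(B((5 - 4)*(-1 + 5)))/d = 49/(-28875) = 49*(-1/28875) = -7/4125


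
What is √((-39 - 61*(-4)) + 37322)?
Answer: √37527 ≈ 193.72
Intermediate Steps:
√((-39 - 61*(-4)) + 37322) = √((-39 + 244) + 37322) = √(205 + 37322) = √37527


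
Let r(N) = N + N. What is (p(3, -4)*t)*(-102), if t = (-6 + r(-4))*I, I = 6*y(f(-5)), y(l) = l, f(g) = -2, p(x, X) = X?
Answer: 68544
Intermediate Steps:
r(N) = 2*N
I = -12 (I = 6*(-2) = -12)
t = 168 (t = (-6 + 2*(-4))*(-12) = (-6 - 8)*(-12) = -14*(-12) = 168)
(p(3, -4)*t)*(-102) = -4*168*(-102) = -672*(-102) = 68544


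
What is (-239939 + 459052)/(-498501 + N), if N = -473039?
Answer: -219113/971540 ≈ -0.22553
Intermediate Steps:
(-239939 + 459052)/(-498501 + N) = (-239939 + 459052)/(-498501 - 473039) = 219113/(-971540) = 219113*(-1/971540) = -219113/971540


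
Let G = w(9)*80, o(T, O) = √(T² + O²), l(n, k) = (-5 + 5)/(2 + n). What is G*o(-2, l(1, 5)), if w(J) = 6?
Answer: 960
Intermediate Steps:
l(n, k) = 0 (l(n, k) = 0/(2 + n) = 0)
o(T, O) = √(O² + T²)
G = 480 (G = 6*80 = 480)
G*o(-2, l(1, 5)) = 480*√(0² + (-2)²) = 480*√(0 + 4) = 480*√4 = 480*2 = 960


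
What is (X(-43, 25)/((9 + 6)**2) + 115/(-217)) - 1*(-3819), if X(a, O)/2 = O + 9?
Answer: 186451556/48825 ≈ 3818.8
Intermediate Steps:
X(a, O) = 18 + 2*O (X(a, O) = 2*(O + 9) = 2*(9 + O) = 18 + 2*O)
(X(-43, 25)/((9 + 6)**2) + 115/(-217)) - 1*(-3819) = ((18 + 2*25)/((9 + 6)**2) + 115/(-217)) - 1*(-3819) = ((18 + 50)/(15**2) + 115*(-1/217)) + 3819 = (68/225 - 115/217) + 3819 = -11119/48825 + 3819 = 186451556/48825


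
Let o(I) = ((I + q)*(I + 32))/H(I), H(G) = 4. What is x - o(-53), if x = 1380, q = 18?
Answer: 4785/4 ≈ 1196.3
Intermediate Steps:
o(I) = (18 + I)*(32 + I)/4 (o(I) = ((I + 18)*(I + 32))/4 = ((18 + I)*(32 + I))*(¼) = (18 + I)*(32 + I)/4)
x - o(-53) = 1380 - (144 + (¼)*(-53)² + (25/2)*(-53)) = 1380 - (144 + (¼)*2809 - 1325/2) = 1380 - (144 + 2809/4 - 1325/2) = 1380 - 1*735/4 = 1380 - 735/4 = 4785/4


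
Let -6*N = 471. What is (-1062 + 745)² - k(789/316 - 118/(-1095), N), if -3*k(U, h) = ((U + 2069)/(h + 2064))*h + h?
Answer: 414008947855859/4122136260 ≈ 1.0044e+5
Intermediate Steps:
N = -157/2 (N = -⅙*471 = -157/2 ≈ -78.500)
k(U, h) = -h/3 - h*(2069 + U)/(3*(2064 + h)) (k(U, h) = -(((U + 2069)/(h + 2064))*h + h)/3 = -(((2069 + U)/(2064 + h))*h + h)/3 = -(h*(2069 + U)/(2064 + h) + h)/3 = -(h + h*(2069 + U)/(2064 + h))/3 = -h/3 - h*(2069 + U)/(3*(2064 + h)))
(-1062 + 745)² - k(789/316 - 118/(-1095), N) = (-1062 + 745)² - (-1)*(-157)*(4133 + (789/316 - 118/(-1095)) - 157/2)/(2*(6192 + 3*(-157/2))) = (-317)² - (-1)*(-157)*(4133 + (789*(1/316) - 118*(-1/1095)) - 157/2)/(2*(6192 - 471/2)) = 100489 - (-1)*(-157)*(4133 + (789/316 + 118/1095) - 157/2)/(2*11913/2) = 100489 - (-1)*(-157)*2*(4133 + 901243/346020 - 157/2)/(2*11913) = 100489 - (-1)*(-157)*2*1403839333/(2*11913*346020) = 100489 - 1*220402775281/4122136260 = 100489 - 220402775281/4122136260 = 414008947855859/4122136260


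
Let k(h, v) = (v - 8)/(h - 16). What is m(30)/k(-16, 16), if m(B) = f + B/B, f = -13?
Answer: 48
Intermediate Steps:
m(B) = -12 (m(B) = -13 + B/B = -13 + 1 = -12)
k(h, v) = (-8 + v)/(-16 + h)
m(30)/k(-16, 16) = -12*(-16 - 16)/(-8 + 16) = -12/(8/(-32)) = -12/((-1/32*8)) = -12/(-¼) = -12*(-4) = 48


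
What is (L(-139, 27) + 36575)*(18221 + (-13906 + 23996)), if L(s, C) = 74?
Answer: 1037569839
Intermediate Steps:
(L(-139, 27) + 36575)*(18221 + (-13906 + 23996)) = (74 + 36575)*(18221 + (-13906 + 23996)) = 36649*(18221 + 10090) = 36649*28311 = 1037569839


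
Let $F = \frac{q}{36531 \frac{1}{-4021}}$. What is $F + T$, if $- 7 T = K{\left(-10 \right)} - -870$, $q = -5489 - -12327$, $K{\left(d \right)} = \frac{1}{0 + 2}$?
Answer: $- \frac{448538843}{511434} \approx -877.02$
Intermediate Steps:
$K{\left(d \right)} = \frac{1}{2}$
$q = 6838$ ($q = -5489 + 12327 = 6838$)
$F = - \frac{27495598}{36531}$ ($F = \frac{6838}{36531 \frac{1}{-4021}} = \frac{6838}{36531 \left(- \frac{1}{4021}\right)} = \frac{6838}{- \frac{36531}{4021}} = 6838 \left(- \frac{4021}{36531}\right) = - \frac{27495598}{36531} \approx -752.67$)
$T = - \frac{1741}{14}$ ($T = - \frac{\frac{1}{2} - -870}{7} = - \frac{\frac{1}{2} + 870}{7} = \left(- \frac{1}{7}\right) \frac{1741}{2} = - \frac{1741}{14} \approx -124.36$)
$F + T = - \frac{27495598}{36531} - \frac{1741}{14} = - \frac{448538843}{511434}$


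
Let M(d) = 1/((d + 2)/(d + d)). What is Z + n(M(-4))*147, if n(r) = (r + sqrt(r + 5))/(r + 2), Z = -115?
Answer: 113/2 ≈ 56.500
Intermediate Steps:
M(d) = 2*d/(2 + d) (M(d) = 1/((2 + d)/((2*d))) = 1/((2 + d)*(1/(2*d))) = 1/((2 + d)/(2*d)) = 2*d/(2 + d))
n(r) = (r + sqrt(5 + r))/(2 + r)
Z + n(M(-4))*147 = -115 + ((2*(-4)/(2 - 4) + sqrt(5 + 2*(-4)/(2 - 4)))/(2 + 2*(-4)/(2 - 4)))*147 = -115 + ((2*(-4)/(-2) + sqrt(5 + 2*(-4)/(-2)))/(2 + 2*(-4)/(-2)))*147 = -115 + ((2*(-4)*(-1/2) + sqrt(5 + 2*(-4)*(-1/2)))/(2 + 2*(-4)*(-1/2)))*147 = -115 + ((4 + sqrt(5 + 4))/(2 + 4))*147 = -115 + ((4 + sqrt(9))/6)*147 = -115 + ((4 + 3)/6)*147 = -115 + ((1/6)*7)*147 = -115 + (7/6)*147 = -115 + 343/2 = 113/2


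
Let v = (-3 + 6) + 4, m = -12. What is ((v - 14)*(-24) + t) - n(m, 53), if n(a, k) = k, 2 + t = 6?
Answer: 119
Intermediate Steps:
t = 4 (t = -2 + 6 = 4)
v = 7 (v = 3 + 4 = 7)
((v - 14)*(-24) + t) - n(m, 53) = ((7 - 14)*(-24) + 4) - 1*53 = (-7*(-24) + 4) - 53 = (168 + 4) - 53 = 172 - 53 = 119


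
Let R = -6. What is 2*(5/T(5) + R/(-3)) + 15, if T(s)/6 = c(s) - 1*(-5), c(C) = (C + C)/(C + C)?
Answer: 347/18 ≈ 19.278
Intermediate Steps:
c(C) = 1 (c(C) = (2*C)/((2*C)) = (2*C)*(1/(2*C)) = 1)
T(s) = 36 (T(s) = 6*(1 - 1*(-5)) = 6*(1 + 5) = 6*6 = 36)
2*(5/T(5) + R/(-3)) + 15 = 2*(5/36 - 6/(-3)) + 15 = 2*(5*(1/36) - 6*(-⅓)) + 15 = 2*(5/36 + 2) + 15 = 2*(77/36) + 15 = 77/18 + 15 = 347/18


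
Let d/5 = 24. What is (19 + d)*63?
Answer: 8757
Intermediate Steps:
d = 120 (d = 5*24 = 120)
(19 + d)*63 = (19 + 120)*63 = 139*63 = 8757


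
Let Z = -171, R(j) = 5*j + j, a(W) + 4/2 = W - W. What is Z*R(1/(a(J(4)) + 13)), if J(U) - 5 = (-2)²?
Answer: -1026/11 ≈ -93.273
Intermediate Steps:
J(U) = 9 (J(U) = 5 + (-2)² = 5 + 4 = 9)
a(W) = -2 (a(W) = -2 + (W - W) = -2 + 0 = -2)
R(j) = 6*j
Z*R(1/(a(J(4)) + 13)) = -1026/(-2 + 13) = -1026/11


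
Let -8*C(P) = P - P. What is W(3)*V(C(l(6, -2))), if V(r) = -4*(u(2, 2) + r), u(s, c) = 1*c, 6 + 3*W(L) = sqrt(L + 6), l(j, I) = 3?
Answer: 8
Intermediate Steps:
W(L) = -2 + sqrt(6 + L)/3 (W(L) = -2 + sqrt(L + 6)/3 = -2 + sqrt(6 + L)/3)
C(P) = 0 (C(P) = -(P - P)/8 = -1/8*0 = 0)
u(s, c) = c
V(r) = -8 - 4*r (V(r) = -4*(2 + r) = -8 - 4*r)
W(3)*V(C(l(6, -2))) = (-2 + sqrt(6 + 3)/3)*(-8 - 4*0) = (-2 + sqrt(9)/3)*(-8 + 0) = (-2 + (1/3)*3)*(-8) = (-2 + 1)*(-8) = -1*(-8) = 8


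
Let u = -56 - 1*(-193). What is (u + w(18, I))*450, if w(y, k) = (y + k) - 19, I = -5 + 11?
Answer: 63900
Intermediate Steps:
I = 6
w(y, k) = -19 + k + y (w(y, k) = (k + y) - 19 = -19 + k + y)
u = 137 (u = -56 + 193 = 137)
(u + w(18, I))*450 = (137 + (-19 + 6 + 18))*450 = (137 + 5)*450 = 142*450 = 63900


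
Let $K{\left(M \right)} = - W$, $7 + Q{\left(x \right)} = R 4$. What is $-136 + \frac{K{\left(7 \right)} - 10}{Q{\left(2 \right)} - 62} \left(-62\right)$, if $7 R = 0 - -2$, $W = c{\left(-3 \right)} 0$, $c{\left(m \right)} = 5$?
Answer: $- \frac{13788}{95} \approx -145.14$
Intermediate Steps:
$W = 0$ ($W = 5 \cdot 0 = 0$)
$R = \frac{2}{7}$ ($R = \frac{0 - -2}{7} = \frac{0 + 2}{7} = \frac{1}{7} \cdot 2 = \frac{2}{7} \approx 0.28571$)
$Q{\left(x \right)} = - \frac{41}{7}$ ($Q{\left(x \right)} = -7 + \frac{2}{7} \cdot 4 = -7 + \frac{8}{7} = - \frac{41}{7}$)
$K{\left(M \right)} = 0$ ($K{\left(M \right)} = \left(-1\right) 0 = 0$)
$-136 + \frac{K{\left(7 \right)} - 10}{Q{\left(2 \right)} - 62} \left(-62\right) = -136 + \frac{0 - 10}{- \frac{41}{7} - 62} \left(-62\right) = -136 + - \frac{10}{- \frac{475}{7}} \left(-62\right) = -136 + \left(-10\right) \left(- \frac{7}{475}\right) \left(-62\right) = -136 + \frac{14}{95} \left(-62\right) = -136 - \frac{868}{95} = - \frac{13788}{95}$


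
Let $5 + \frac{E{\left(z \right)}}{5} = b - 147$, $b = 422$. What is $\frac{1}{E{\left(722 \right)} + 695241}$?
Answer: $\frac{1}{696591} \approx 1.4356 \cdot 10^{-6}$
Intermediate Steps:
$E{\left(z \right)} = 1350$ ($E{\left(z \right)} = -25 + 5 \left(422 - 147\right) = -25 + 5 \cdot 275 = -25 + 1375 = 1350$)
$\frac{1}{E{\left(722 \right)} + 695241} = \frac{1}{1350 + 695241} = \frac{1}{696591}$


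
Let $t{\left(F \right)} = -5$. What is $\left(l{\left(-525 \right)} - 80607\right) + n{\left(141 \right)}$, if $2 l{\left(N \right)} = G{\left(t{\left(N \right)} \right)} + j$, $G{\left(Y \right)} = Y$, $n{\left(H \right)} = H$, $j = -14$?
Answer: $- \frac{160951}{2} \approx -80476.0$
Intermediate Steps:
$l{\left(N \right)} = - \frac{19}{2}$ ($l{\left(N \right)} = \frac{-5 - 14}{2} = \frac{1}{2} \left(-19\right) = - \frac{19}{2}$)
$\left(l{\left(-525 \right)} - 80607\right) + n{\left(141 \right)} = \left(- \frac{19}{2} - 80607\right) + 141 = - \frac{161233}{2} + 141 = - \frac{160951}{2}$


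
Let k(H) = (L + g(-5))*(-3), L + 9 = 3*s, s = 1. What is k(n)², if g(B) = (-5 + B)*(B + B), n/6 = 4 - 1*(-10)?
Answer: 79524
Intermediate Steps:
n = 84 (n = 6*(4 - 1*(-10)) = 6*(4 + 10) = 6*14 = 84)
g(B) = 2*B*(-5 + B) (g(B) = (-5 + B)*(2*B) = 2*B*(-5 + B))
L = -6 (L = -9 + 3*1 = -9 + 3 = -6)
k(H) = -282 (k(H) = (-6 + 2*(-5)*(-5 - 5))*(-3) = (-6 + 2*(-5)*(-10))*(-3) = (-6 + 100)*(-3) = 94*(-3) = -282)
k(n)² = (-282)² = 79524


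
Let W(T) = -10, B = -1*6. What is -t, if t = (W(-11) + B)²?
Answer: -256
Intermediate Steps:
B = -6
t = 256 (t = (-10 - 6)² = (-16)² = 256)
-t = -1*256 = -256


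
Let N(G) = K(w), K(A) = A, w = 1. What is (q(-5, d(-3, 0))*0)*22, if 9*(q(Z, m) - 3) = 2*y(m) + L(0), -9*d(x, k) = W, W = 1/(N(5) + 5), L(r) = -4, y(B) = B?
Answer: 0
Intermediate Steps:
N(G) = 1
W = ⅙ (W = 1/(1 + 5) = 1/6 = ⅙ ≈ 0.16667)
d(x, k) = -1/54 (d(x, k) = -⅑*⅙ = -1/54)
q(Z, m) = 23/9 + 2*m/9 (q(Z, m) = 3 + (2*m - 4)/9 = 3 + (-4 + 2*m)/9 = 3 + (-4/9 + 2*m/9) = 23/9 + 2*m/9)
(q(-5, d(-3, 0))*0)*22 = ((23/9 + (2/9)*(-1/54))*0)*22 = ((23/9 - 1/243)*0)*22 = ((620/243)*0)*22 = 0*22 = 0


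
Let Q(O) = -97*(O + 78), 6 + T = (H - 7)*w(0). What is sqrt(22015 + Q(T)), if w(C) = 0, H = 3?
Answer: sqrt(15031) ≈ 122.60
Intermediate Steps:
T = -6 (T = -6 + (3 - 7)*0 = -6 - 4*0 = -6 + 0 = -6)
Q(O) = -7566 - 97*O (Q(O) = -97*(78 + O) = -7566 - 97*O)
sqrt(22015 + Q(T)) = sqrt(22015 + (-7566 - 97*(-6))) = sqrt(22015 + (-7566 + 582)) = sqrt(22015 - 6984) = sqrt(15031)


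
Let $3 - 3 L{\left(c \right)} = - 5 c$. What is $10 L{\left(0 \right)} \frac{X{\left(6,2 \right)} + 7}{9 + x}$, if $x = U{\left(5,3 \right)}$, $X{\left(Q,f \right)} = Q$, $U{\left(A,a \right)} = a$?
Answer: $\frac{65}{6} \approx 10.833$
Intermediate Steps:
$L{\left(c \right)} = 1 + \frac{5 c}{3}$ ($L{\left(c \right)} = 1 - \frac{\left(-5\right) c}{3} = 1 + \frac{5 c}{3}$)
$x = 3$
$10 L{\left(0 \right)} \frac{X{\left(6,2 \right)} + 7}{9 + x} = 10 \left(1 + \frac{5}{3} \cdot 0\right) \frac{6 + 7}{9 + 3} = 10 \left(1 + 0\right) \frac{13}{12} = 10 \cdot 1 \cdot 13 \cdot \frac{1}{12} = 10 \cdot \frac{13}{12} = \frac{65}{6}$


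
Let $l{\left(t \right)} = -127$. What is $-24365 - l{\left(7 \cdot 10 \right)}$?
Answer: $-24238$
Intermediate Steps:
$-24365 - l{\left(7 \cdot 10 \right)} = -24365 - -127 = -24365 + 127 = -24238$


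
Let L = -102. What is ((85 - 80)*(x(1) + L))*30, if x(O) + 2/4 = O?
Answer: -15225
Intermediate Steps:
x(O) = -1/2 + O
((85 - 80)*(x(1) + L))*30 = ((85 - 80)*((-1/2 + 1) - 102))*30 = (5*(1/2 - 102))*30 = (5*(-203/2))*30 = -1015/2*30 = -15225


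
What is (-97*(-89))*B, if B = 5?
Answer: 43165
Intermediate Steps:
(-97*(-89))*B = -97*(-89)*5 = 8633*5 = 43165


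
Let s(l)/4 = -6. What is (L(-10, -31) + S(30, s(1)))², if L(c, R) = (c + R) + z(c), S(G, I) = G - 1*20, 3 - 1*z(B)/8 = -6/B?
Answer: 3481/25 ≈ 139.24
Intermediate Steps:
z(B) = 24 + 48/B (z(B) = 24 - (-48)/B = 24 + 48/B)
s(l) = -24 (s(l) = 4*(-6) = -24)
S(G, I) = -20 + G (S(G, I) = G - 20 = -20 + G)
L(c, R) = 24 + R + c + 48/c (L(c, R) = (c + R) + (24 + 48/c) = (R + c) + (24 + 48/c) = 24 + R + c + 48/c)
(L(-10, -31) + S(30, s(1)))² = ((24 - 31 - 10 + 48/(-10)) + (-20 + 30))² = ((24 - 31 - 10 + 48*(-⅒)) + 10)² = ((24 - 31 - 10 - 24/5) + 10)² = (-109/5 + 10)² = (-59/5)² = 3481/25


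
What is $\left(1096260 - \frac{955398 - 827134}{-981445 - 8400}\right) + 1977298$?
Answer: $\frac{3042346146774}{989845} \approx 3.0736 \cdot 10^{6}$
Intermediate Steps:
$\left(1096260 - \frac{955398 - 827134}{-981445 - 8400}\right) + 1977298 = \left(1096260 - \frac{128264}{-989845}\right) + 1977298 = \left(1096260 - 128264 \left(- \frac{1}{989845}\right)\right) + 1977298 = \left(1096260 - - \frac{128264}{989845}\right) + 1977298 = \left(1096260 + \frac{128264}{989845}\right) + 1977298 = \frac{1085127607964}{989845} + 1977298 = \frac{3042346146774}{989845}$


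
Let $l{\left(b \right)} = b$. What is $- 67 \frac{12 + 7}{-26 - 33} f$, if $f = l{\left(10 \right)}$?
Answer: $\frac{12730}{59} \approx 215.76$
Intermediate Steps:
$f = 10$
$- 67 \frac{12 + 7}{-26 - 33} f = - 67 \frac{12 + 7}{-26 - 33} \cdot 10 = - 67 \frac{19}{-59} \cdot 10 = - 67 \cdot 19 \left(- \frac{1}{59}\right) 10 = \left(-67\right) \left(- \frac{19}{59}\right) 10 = \frac{1273}{59} \cdot 10 = \frac{12730}{59}$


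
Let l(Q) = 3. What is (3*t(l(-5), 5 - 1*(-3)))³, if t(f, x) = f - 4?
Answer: -27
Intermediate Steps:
t(f, x) = -4 + f
(3*t(l(-5), 5 - 1*(-3)))³ = (3*(-4 + 3))³ = (3*(-1))³ = (-3)³ = -27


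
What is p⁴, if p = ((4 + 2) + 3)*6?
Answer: 8503056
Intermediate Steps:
p = 54 (p = (6 + 3)*6 = 9*6 = 54)
p⁴ = 54⁴ = 8503056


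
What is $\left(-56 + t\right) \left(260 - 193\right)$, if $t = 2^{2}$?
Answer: $-3484$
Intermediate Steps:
$t = 4$
$\left(-56 + t\right) \left(260 - 193\right) = \left(-56 + 4\right) \left(260 - 193\right) = \left(-52\right) 67 = -3484$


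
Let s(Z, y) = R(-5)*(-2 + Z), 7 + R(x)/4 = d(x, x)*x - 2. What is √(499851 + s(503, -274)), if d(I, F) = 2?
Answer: 5*√18471 ≈ 679.54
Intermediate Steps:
R(x) = -36 + 8*x (R(x) = -28 + 4*(2*x - 2) = -28 + 4*(-2 + 2*x) = -28 + (-8 + 8*x) = -36 + 8*x)
s(Z, y) = 152 - 76*Z (s(Z, y) = (-36 + 8*(-5))*(-2 + Z) = (-36 - 40)*(-2 + Z) = -76*(-2 + Z) = 152 - 76*Z)
√(499851 + s(503, -274)) = √(499851 + (152 - 76*503)) = √(499851 + (152 - 38228)) = √(499851 - 38076) = √461775 = 5*√18471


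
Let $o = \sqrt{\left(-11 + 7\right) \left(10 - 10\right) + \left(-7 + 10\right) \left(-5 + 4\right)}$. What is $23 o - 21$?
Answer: $-21 + 23 i \sqrt{3} \approx -21.0 + 39.837 i$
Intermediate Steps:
$o = i \sqrt{3}$ ($o = \sqrt{\left(-4\right) 0 + 3 \left(-1\right)} = \sqrt{0 - 3} = \sqrt{-3} = i \sqrt{3} \approx 1.732 i$)
$23 o - 21 = 23 i \sqrt{3} - 21 = -21 + 23 i \sqrt{3}$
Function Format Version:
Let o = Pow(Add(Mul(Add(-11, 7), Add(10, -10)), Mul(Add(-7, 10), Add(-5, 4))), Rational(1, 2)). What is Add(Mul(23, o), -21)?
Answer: Add(-21, Mul(23, I, Pow(3, Rational(1, 2)))) ≈ Add(-21.000, Mul(39.837, I))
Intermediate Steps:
o = Mul(I, Pow(3, Rational(1, 2))) (o = Pow(Add(Mul(-4, 0), Mul(3, -1)), Rational(1, 2)) = Pow(Add(0, -3), Rational(1, 2)) = Pow(-3, Rational(1, 2)) = Mul(I, Pow(3, Rational(1, 2))) ≈ Mul(1.7320, I))
Add(Mul(23, o), -21) = Add(Mul(23, Mul(I, Pow(3, Rational(1, 2)))), -21) = Add(Mul(23, I, Pow(3, Rational(1, 2))), -21) = Add(-21, Mul(23, I, Pow(3, Rational(1, 2))))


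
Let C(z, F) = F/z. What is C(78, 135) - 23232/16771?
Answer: 150663/436046 ≈ 0.34552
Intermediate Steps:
C(78, 135) - 23232/16771 = 135/78 - 23232/16771 = 135*(1/78) - 23232*1/16771 = 45/26 - 23232/16771 = 150663/436046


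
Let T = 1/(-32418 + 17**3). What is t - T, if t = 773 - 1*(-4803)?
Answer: 153367881/27505 ≈ 5576.0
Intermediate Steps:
t = 5576 (t = 773 + 4803 = 5576)
T = -1/27505 (T = 1/(-32418 + 4913) = 1/(-27505) = -1/27505 ≈ -3.6357e-5)
t - T = 5576 - 1*(-1/27505) = 5576 + 1/27505 = 153367881/27505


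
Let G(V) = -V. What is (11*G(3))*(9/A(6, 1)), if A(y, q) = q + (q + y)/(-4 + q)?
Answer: 891/4 ≈ 222.75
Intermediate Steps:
A(y, q) = q + (q + y)/(-4 + q)
(11*G(3))*(9/A(6, 1)) = (11*(-1*3))*(9/(((6 + 1**2 - 3*1)/(-4 + 1)))) = (11*(-3))*(9/(((6 + 1 - 3)/(-3)))) = -297/((-1/3*4)) = -297/(-4/3) = -297*(-3)/4 = -33*(-27/4) = 891/4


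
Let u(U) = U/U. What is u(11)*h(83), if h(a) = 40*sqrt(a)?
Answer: 40*sqrt(83) ≈ 364.42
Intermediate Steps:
u(U) = 1
u(11)*h(83) = 1*(40*sqrt(83)) = 40*sqrt(83)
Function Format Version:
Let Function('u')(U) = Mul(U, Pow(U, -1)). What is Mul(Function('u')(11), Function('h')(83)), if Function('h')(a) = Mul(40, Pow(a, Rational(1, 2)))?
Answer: Mul(40, Pow(83, Rational(1, 2))) ≈ 364.42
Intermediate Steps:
Function('u')(U) = 1
Mul(Function('u')(11), Function('h')(83)) = Mul(1, Mul(40, Pow(83, Rational(1, 2)))) = Mul(40, Pow(83, Rational(1, 2)))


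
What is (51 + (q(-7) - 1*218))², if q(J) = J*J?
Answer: 13924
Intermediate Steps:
q(J) = J²
(51 + (q(-7) - 1*218))² = (51 + ((-7)² - 1*218))² = (51 + (49 - 218))² = (51 - 169)² = (-118)² = 13924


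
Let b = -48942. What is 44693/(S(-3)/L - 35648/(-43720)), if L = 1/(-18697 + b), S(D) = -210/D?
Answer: -244247245/25875294994 ≈ -0.0094394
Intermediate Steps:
L = -1/67639 (L = 1/(-18697 - 48942) = 1/(-67639) = -1/67639 ≈ -1.4784e-5)
44693/(S(-3)/L - 35648/(-43720)) = 44693/((-210/(-3))/(-1/67639) - 35648/(-43720)) = 44693/(-210*(-⅓)*(-67639) - 35648*(-1/43720)) = 44693/(70*(-67639) + 4456/5465) = 44693/(-4734730 + 4456/5465) = 44693/(-25875294994/5465) = 44693*(-5465/25875294994) = -244247245/25875294994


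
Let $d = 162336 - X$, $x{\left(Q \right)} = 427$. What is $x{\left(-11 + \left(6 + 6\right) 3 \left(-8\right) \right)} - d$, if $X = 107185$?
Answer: $-54724$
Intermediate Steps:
$d = 55151$ ($d = 162336 - 107185 = 55151$)
$x{\left(-11 + \left(6 + 6\right) 3 \left(-8\right) \right)} - d = 427 - 55151 = -54724$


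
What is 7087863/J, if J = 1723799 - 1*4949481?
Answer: -7087863/3225682 ≈ -2.1973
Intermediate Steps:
J = -3225682 (J = 1723799 - 4949481 = -3225682)
7087863/J = 7087863/(-3225682) = 7087863*(-1/3225682) = -7087863/3225682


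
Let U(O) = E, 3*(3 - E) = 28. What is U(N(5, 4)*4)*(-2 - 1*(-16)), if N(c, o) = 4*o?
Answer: -266/3 ≈ -88.667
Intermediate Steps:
E = -19/3 (E = 3 - ⅓*28 = 3 - 28/3 = -19/3 ≈ -6.3333)
U(O) = -19/3
U(N(5, 4)*4)*(-2 - 1*(-16)) = -19*(-2 - 1*(-16))/3 = -19*(-2 + 16)/3 = -19/3*14 = -266/3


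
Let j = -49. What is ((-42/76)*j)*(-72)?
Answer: -37044/19 ≈ -1949.7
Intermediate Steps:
((-42/76)*j)*(-72) = (-42/76*(-49))*(-72) = (-42*1/76*(-49))*(-72) = -21/38*(-49)*(-72) = (1029/38)*(-72) = -37044/19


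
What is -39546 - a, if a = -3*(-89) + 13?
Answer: -39826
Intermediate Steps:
a = 280 (a = 267 + 13 = 280)
-39546 - a = -39546 - 1*280 = -39546 - 280 = -39826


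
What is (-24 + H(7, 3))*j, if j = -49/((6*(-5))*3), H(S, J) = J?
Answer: -343/30 ≈ -11.433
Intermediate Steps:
j = 49/90 (j = -49/((-30*3)) = -49/(-90) = -49*(-1/90) = 49/90 ≈ 0.54444)
(-24 + H(7, 3))*j = (-24 + 3)*(49/90) = -21*49/90 = -343/30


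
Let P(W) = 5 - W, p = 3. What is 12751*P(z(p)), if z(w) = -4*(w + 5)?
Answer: 471787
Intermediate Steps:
z(w) = -20 - 4*w (z(w) = -4*(5 + w) = -20 - 4*w)
12751*P(z(p)) = 12751*(5 - (-20 - 4*3)) = 12751*(5 - (-20 - 12)) = 12751*(5 - 1*(-32)) = 12751*(5 + 32) = 12751*37 = 471787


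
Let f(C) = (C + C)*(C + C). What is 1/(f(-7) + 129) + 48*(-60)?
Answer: -935999/325 ≈ -2880.0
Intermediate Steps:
f(C) = 4*C² (f(C) = (2*C)*(2*C) = 4*C²)
1/(f(-7) + 129) + 48*(-60) = 1/(4*(-7)² + 129) + 48*(-60) = 1/(4*49 + 129) - 2880 = 1/(196 + 129) - 2880 = 1/325 - 2880 = -935999/325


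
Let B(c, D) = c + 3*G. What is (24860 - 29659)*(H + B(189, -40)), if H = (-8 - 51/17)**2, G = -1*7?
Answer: -1386911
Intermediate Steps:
G = -7
H = 121 (H = (-8 - 51*1/17)**2 = (-8 - 3)**2 = (-11)**2 = 121)
B(c, D) = -21 + c (B(c, D) = c + 3*(-7) = c - 21 = -21 + c)
(24860 - 29659)*(H + B(189, -40)) = (24860 - 29659)*(121 + (-21 + 189)) = -4799*(121 + 168) = -4799*289 = -1386911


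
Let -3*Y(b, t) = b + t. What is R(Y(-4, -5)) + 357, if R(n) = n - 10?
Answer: 350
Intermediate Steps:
Y(b, t) = -b/3 - t/3 (Y(b, t) = -(b + t)/3 = -b/3 - t/3)
R(n) = -10 + n
R(Y(-4, -5)) + 357 = (-10 + (-⅓*(-4) - ⅓*(-5))) + 357 = (-10 + (4/3 + 5/3)) + 357 = (-10 + 3) + 357 = -7 + 357 = 350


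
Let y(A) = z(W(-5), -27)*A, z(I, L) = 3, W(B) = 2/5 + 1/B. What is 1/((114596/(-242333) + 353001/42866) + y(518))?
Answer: 10387846378/16223344790609 ≈ 0.00064030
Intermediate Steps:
W(B) = ⅖ + 1/B (W(B) = 2*(⅕) + 1/B = ⅖ + 1/B)
y(A) = 3*A
1/((114596/(-242333) + 353001/42866) + y(518)) = 1/((114596/(-242333) + 353001/42866) + 3*518) = 1/((114596*(-1/242333) + 353001*(1/42866)) + 1554) = 1/((-114596/242333 + 353001/42866) + 1554) = 1/(80631519197/10387846378 + 1554) = 1/(16223344790609/10387846378) = 10387846378/16223344790609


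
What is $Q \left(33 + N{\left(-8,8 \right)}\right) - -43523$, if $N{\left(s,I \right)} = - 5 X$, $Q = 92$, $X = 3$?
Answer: $45179$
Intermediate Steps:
$N{\left(s,I \right)} = -15$ ($N{\left(s,I \right)} = \left(-5\right) 3 = -15$)
$Q \left(33 + N{\left(-8,8 \right)}\right) - -43523 = 92 \left(33 - 15\right) - -43523 = 92 \cdot 18 + 43523 = 1656 + 43523 = 45179$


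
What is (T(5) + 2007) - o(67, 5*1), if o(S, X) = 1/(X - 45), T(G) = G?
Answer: 80481/40 ≈ 2012.0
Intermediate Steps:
o(S, X) = 1/(-45 + X)
(T(5) + 2007) - o(67, 5*1) = (5 + 2007) - 1/(-45 + 5*1) = 2012 - 1/(-45 + 5) = 2012 - 1/(-40) = 2012 - 1*(-1/40) = 2012 + 1/40 = 80481/40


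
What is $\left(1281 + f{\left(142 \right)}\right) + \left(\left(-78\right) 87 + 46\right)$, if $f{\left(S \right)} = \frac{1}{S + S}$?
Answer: $- \frac{1550355}{284} \approx -5459.0$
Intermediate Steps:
$f{\left(S \right)} = \frac{1}{2 S}$
$\left(1281 + f{\left(142 \right)}\right) + \left(\left(-78\right) 87 + 46\right) = \left(1281 + \frac{1}{2 \cdot 142}\right) + \left(\left(-78\right) 87 + 46\right) = \left(1281 + \frac{1}{2} \cdot \frac{1}{142}\right) + \left(-6786 + 46\right) = \left(1281 + \frac{1}{284}\right) - 6740 = \frac{363805}{284} - 6740 = - \frac{1550355}{284}$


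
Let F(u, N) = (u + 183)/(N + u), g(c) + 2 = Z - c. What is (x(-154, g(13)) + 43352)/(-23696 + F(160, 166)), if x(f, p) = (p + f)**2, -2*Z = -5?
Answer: -46340411/15449106 ≈ -2.9996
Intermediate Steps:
Z = 5/2 (Z = -1/2*(-5) = 5/2 ≈ 2.5000)
g(c) = 1/2 - c (g(c) = -2 + (5/2 - c) = 1/2 - c)
F(u, N) = (183 + u)/(N + u)
x(f, p) = (f + p)**2
(x(-154, g(13)) + 43352)/(-23696 + F(160, 166)) = ((-154 + (1/2 - 1*13))**2 + 43352)/(-23696 + (183 + 160)/(166 + 160)) = ((-154 + (1/2 - 13))**2 + 43352)/(-23696 + 343/326) = ((-154 - 25/2)**2 + 43352)/(-23696 + (1/326)*343) = ((-333/2)**2 + 43352)/(-23696 + 343/326) = (110889/4 + 43352)/(-7724553/326) = (284297/4)*(-326/7724553) = -46340411/15449106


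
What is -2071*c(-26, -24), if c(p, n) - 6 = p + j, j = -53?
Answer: 151183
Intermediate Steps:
c(p, n) = -47 + p (c(p, n) = 6 + (p - 53) = 6 + (-53 + p) = -47 + p)
-2071*c(-26, -24) = -2071*(-47 - 26) = -2071*(-73) = 151183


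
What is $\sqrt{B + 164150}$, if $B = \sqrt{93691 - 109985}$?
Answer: $\sqrt{164150 + i \sqrt{16294}} \approx 405.15 + 0.158 i$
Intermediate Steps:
$B = i \sqrt{16294}$ ($B = \sqrt{-16294} = i \sqrt{16294} \approx 127.65 i$)
$\sqrt{B + 164150} = \sqrt{i \sqrt{16294} + 164150} = \sqrt{164150 + i \sqrt{16294}}$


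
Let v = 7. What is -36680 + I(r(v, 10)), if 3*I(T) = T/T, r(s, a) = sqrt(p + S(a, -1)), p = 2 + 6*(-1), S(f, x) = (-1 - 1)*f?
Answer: -110039/3 ≈ -36680.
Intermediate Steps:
S(f, x) = -2*f
p = -4 (p = 2 - 6 = -4)
r(s, a) = sqrt(-4 - 2*a)
I(T) = 1/3 (I(T) = (T/T)/3 = (1/3)*1 = 1/3)
-36680 + I(r(v, 10)) = -36680 + 1/3 = -110039/3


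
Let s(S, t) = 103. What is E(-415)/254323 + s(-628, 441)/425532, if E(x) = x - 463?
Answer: -347421827/108222574836 ≈ -0.0032103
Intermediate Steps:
E(x) = -463 + x
E(-415)/254323 + s(-628, 441)/425532 = (-463 - 415)/254323 + 103/425532 = -878*1/254323 + 103*(1/425532) = -878/254323 + 103/425532 = -347421827/108222574836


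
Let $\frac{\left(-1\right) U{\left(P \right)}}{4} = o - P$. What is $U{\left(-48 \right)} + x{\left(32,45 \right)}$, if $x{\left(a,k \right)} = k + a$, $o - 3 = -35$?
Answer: $13$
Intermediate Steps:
$o = -32$ ($o = 3 - 35 = -32$)
$x{\left(a,k \right)} = a + k$
$U{\left(P \right)} = 128 + 4 P$ ($U{\left(P \right)} = - 4 \left(-32 - P\right) = 128 + 4 P$)
$U{\left(-48 \right)} + x{\left(32,45 \right)} = \left(128 + 4 \left(-48\right)\right) + \left(32 + 45\right) = \left(128 - 192\right) + 77 = -64 + 77 = 13$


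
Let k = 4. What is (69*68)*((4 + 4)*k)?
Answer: 150144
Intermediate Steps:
(69*68)*((4 + 4)*k) = (69*68)*((4 + 4)*4) = 4692*(8*4) = 4692*32 = 150144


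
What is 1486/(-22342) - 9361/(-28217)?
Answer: 83606500/315212107 ≈ 0.26524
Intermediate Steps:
1486/(-22342) - 9361/(-28217) = 1486*(-1/22342) - 9361*(-1/28217) = -743/11171 + 9361/28217 = 83606500/315212107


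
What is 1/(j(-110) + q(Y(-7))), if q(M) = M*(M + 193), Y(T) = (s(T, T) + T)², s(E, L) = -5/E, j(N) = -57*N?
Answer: 2401/37111118 ≈ 6.4698e-5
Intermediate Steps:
Y(T) = (T - 5/T)² (Y(T) = (-5/T + T)² = (T - 5/T)²)
q(M) = M*(193 + M)
1/(j(-110) + q(Y(-7))) = 1/(-57*(-110) + ((-5 + (-7)²)²/(-7)²)*(193 + (-5 + (-7)²)²/(-7)²)) = 1/(6270 + ((-5 + 49)²/49)*(193 + (-5 + 49)²/49)) = 1/(6270 + ((1/49)*44²)*(193 + (1/49)*44²)) = 1/(6270 + ((1/49)*1936)*(193 + (1/49)*1936)) = 1/(6270 + 1936*(193 + 1936/49)/49) = 1/(6270 + (1936/49)*(11393/49)) = 1/(6270 + 22056848/2401) = 1/(37111118/2401) = 2401/37111118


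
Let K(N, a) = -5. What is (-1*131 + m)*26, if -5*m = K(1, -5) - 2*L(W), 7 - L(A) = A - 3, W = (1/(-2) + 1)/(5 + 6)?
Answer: -180206/55 ≈ -3276.5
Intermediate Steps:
W = 1/22 (W = (-1/2 + 1)/11 = (1/2)*(1/11) = 1/22 ≈ 0.045455)
L(A) = 10 - A (L(A) = 7 - (A - 3) = 7 - (-3 + A) = 7 + (3 - A) = 10 - A)
m = 274/55 (m = -(-5 - 2*(10 - 1*1/22))/5 = -(-5 - 2*(10 - 1/22))/5 = -(-5 - 2*219/22)/5 = -(-5 - 219/11)/5 = -1/5*(-274/11) = 274/55 ≈ 4.9818)
(-1*131 + m)*26 = (-1*131 + 274/55)*26 = (-131 + 274/55)*26 = -6931/55*26 = -180206/55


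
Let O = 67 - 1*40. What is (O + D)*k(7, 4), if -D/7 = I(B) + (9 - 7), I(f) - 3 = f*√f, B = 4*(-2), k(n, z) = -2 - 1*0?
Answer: 16 - 224*I*√2 ≈ 16.0 - 316.78*I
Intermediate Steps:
k(n, z) = -2 (k(n, z) = -2 + 0 = -2)
B = -8
O = 27 (O = 67 - 40 = 27)
I(f) = 3 + f^(3/2) (I(f) = 3 + f*√f = 3 + f^(3/2))
D = -35 + 112*I*√2 (D = -7*((3 + (-8)^(3/2)) + (9 - 7)) = -7*((3 - 16*I*√2) + 2) = -7*(5 - 16*I*√2) = -35 + 112*I*√2 ≈ -35.0 + 158.39*I)
(O + D)*k(7, 4) = (27 + (-35 + 112*I*√2))*(-2) = (-8 + 112*I*√2)*(-2) = 16 - 224*I*√2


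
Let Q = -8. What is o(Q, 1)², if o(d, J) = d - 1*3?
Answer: 121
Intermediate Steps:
o(d, J) = -3 + d (o(d, J) = d - 3 = -3 + d)
o(Q, 1)² = (-3 - 8)² = (-11)² = 121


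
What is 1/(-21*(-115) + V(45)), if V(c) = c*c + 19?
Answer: 1/4459 ≈ 0.00022427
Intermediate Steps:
V(c) = 19 + c² (V(c) = c² + 19 = 19 + c²)
1/(-21*(-115) + V(45)) = 1/(-21*(-115) + (19 + 45²)) = 1/(2415 + (19 + 2025)) = 1/(2415 + 2044) = 1/4459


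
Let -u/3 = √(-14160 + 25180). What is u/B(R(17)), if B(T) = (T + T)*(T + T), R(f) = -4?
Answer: -3*√2755/32 ≈ -4.9208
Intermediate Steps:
u = -6*√2755 (u = -3*√(-14160 + 25180) = -6*√2755 ≈ -314.93)
B(T) = 4*T² (B(T) = (2*T)*(2*T) = 4*T²)
u/B(R(17)) = (-6*√2755)/((4*(-4)²)) = (-6*√2755)/((4*16)) = -6*√2755/64 = -6*√2755*(1/64) = -3*√2755/32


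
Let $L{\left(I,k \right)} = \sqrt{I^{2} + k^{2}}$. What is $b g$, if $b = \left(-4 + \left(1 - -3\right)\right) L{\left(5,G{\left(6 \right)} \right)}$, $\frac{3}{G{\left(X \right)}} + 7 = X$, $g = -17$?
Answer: $0$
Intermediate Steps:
$G{\left(X \right)} = \frac{3}{-7 + X}$
$b = 0$ ($b = \left(-4 + \left(1 - -3\right)\right) \sqrt{5^{2} + \left(\frac{3}{-7 + 6}\right)^{2}} = \left(-4 + \left(1 + 3\right)\right) \sqrt{25 + \left(\frac{3}{-1}\right)^{2}} = \left(-4 + 4\right) \sqrt{25 + \left(3 \left(-1\right)\right)^{2}} = 0 \sqrt{25 + \left(-3\right)^{2}} = 0 \sqrt{25 + 9} = 0 \sqrt{34} = 0$)
$b g = 0 \left(-17\right) = 0$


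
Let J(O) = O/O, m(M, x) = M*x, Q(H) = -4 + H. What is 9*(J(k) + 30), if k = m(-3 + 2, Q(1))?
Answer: 279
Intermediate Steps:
k = 3 (k = (-3 + 2)*(-4 + 1) = -1*(-3) = 3)
J(O) = 1
9*(J(k) + 30) = 9*(1 + 30) = 9*31 = 279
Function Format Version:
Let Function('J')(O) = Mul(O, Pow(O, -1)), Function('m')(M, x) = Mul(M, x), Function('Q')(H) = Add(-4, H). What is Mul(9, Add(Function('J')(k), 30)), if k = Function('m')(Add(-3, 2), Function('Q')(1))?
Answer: 279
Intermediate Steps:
k = 3 (k = Mul(Add(-3, 2), Add(-4, 1)) = Mul(-1, -3) = 3)
Function('J')(O) = 1
Mul(9, Add(Function('J')(k), 30)) = Mul(9, Add(1, 30)) = Mul(9, 31) = 279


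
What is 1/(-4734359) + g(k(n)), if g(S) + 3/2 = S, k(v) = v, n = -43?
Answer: -421357953/9468718 ≈ -44.500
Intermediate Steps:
g(S) = -3/2 + S
1/(-4734359) + g(k(n)) = 1/(-4734359) + (-3/2 - 43) = -1/4734359 - 89/2 = -421357953/9468718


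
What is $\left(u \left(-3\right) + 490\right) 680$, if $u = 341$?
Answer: $-362440$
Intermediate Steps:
$\left(u \left(-3\right) + 490\right) 680 = \left(341 \left(-3\right) + 490\right) 680 = \left(-1023 + 490\right) 680 = \left(-533\right) 680 = -362440$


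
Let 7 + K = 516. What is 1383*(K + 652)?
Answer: 1605663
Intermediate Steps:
K = 509 (K = -7 + 516 = 509)
1383*(K + 652) = 1383*(509 + 652) = 1383*1161 = 1605663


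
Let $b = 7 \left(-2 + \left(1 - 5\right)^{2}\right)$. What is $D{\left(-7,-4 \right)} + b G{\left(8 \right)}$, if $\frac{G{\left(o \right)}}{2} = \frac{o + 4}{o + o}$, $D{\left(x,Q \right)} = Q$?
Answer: $143$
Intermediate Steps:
$G{\left(o \right)} = \frac{4 + o}{o}$ ($G{\left(o \right)} = 2 \frac{o + 4}{o + o} = 2 \frac{4 + o}{2 o} = \frac{4 + o}{o}$)
$b = 98$ ($b = 7 \left(-2 + \left(-4\right)^{2}\right) = 7 \left(-2 + 16\right) = 7 \cdot 14 = 98$)
$D{\left(-7,-4 \right)} + b G{\left(8 \right)} = -4 + 98 \frac{4 + 8}{8} = -4 + 98 \cdot \frac{1}{8} \cdot 12 = -4 + 98 \cdot \frac{3}{2} = -4 + 147 = 143$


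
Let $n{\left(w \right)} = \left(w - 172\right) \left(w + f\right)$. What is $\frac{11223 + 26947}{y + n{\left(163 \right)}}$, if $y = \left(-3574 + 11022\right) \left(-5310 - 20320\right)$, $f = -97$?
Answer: $- \frac{1735}{8676947} \approx -0.00019996$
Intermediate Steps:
$y = -190892240$ ($y = 7448 \left(-25630\right) = -190892240$)
$n{\left(w \right)} = \left(-172 + w\right) \left(-97 + w\right)$ ($n{\left(w \right)} = \left(w - 172\right) \left(w - 97\right) = \left(-172 + w\right) \left(-97 + w\right)$)
$\frac{11223 + 26947}{y + n{\left(163 \right)}} = \frac{11223 + 26947}{-190892240 + \left(16684 + 163^{2} - 43847\right)} = \frac{38170}{-190892240 + \left(16684 + 26569 - 43847\right)} = \frac{38170}{-190892240 - 594} = \frac{38170}{-190892834} = 38170 \left(- \frac{1}{190892834}\right) = - \frac{1735}{8676947}$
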